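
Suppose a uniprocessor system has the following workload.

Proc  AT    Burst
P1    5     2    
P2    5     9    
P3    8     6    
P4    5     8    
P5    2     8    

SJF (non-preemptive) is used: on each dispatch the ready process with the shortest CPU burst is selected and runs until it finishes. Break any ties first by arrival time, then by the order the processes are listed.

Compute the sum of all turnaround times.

76

Gantt: | idle 0-2 | P5 2-10 | P1 10-12 | P3 12-18 | P4 18-26 | P2 26-35 |
Completion: P1=12  P2=35  P3=18  P4=26  P5=10
Turnaround (C−A): P1=7  P2=30  P3=10  P4=21  P5=8
Turnaround = completion − arrival: P1=7, P2=30, P3=10, P4=21, P5=8
Total turnaround = 7 + 30 + 10 + 21 + 8 = 76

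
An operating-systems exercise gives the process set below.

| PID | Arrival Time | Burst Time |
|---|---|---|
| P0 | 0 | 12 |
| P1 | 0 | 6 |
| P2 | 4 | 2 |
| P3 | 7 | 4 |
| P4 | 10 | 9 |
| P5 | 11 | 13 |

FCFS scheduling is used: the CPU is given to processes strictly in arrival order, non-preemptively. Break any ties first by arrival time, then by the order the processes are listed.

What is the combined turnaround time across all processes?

Timeline: | P0 0-12 | P1 12-18 | P2 18-20 | P3 20-24 | P4 24-33 | P5 33-46 |
Completion: P0=12  P1=18  P2=20  P3=24  P4=33  P5=46
Turnaround = completion − arrival: P0=12, P1=18, P2=16, P3=17, P4=23, P5=35
Total turnaround = 12 + 18 + 16 + 17 + 23 + 35 = 121

121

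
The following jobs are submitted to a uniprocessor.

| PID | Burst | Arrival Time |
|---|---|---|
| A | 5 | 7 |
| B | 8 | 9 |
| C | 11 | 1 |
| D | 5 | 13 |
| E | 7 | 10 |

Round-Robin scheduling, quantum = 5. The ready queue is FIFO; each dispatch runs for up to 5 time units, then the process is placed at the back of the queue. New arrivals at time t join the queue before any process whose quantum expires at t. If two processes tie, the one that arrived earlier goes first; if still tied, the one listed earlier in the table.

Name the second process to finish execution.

Schedule: | idle 0-1 | C 1-11 | A 11-16 | B 16-21 | E 21-26 | C 26-27 | D 27-32 | B 32-35 | E 35-37 |
Completion: A=16  B=35  C=27  D=32  E=37
Turnaround (C−A): A=9  B=26  C=26  D=19  E=27
Finish order: A → C → D → B → E

C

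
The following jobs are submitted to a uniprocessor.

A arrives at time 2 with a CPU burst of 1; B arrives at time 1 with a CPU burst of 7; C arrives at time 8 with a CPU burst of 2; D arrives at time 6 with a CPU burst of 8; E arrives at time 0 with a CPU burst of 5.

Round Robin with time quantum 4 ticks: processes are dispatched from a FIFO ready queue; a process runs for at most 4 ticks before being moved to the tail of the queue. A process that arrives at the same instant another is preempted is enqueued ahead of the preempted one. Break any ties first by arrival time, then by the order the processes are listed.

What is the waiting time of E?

Timeline: | E 0-4 | B 4-8 | A 8-9 | E 9-10 | D 10-14 | C 14-16 | B 16-19 | D 19-23 |
Completion: A=9  B=19  C=16  D=23  E=10
Waiting(E) = turnaround − burst = 10 − 5 = 5

5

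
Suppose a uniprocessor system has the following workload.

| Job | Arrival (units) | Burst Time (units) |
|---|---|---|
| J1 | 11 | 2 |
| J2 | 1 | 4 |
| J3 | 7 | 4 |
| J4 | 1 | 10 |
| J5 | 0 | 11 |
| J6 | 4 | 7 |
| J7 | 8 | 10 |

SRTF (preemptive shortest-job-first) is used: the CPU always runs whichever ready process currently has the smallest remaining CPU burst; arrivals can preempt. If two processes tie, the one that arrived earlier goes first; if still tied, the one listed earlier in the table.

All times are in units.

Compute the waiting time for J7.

30

Timeline: | J5 0-1 | J2 1-5 | J6 5-7 | J3 7-11 | J1 11-13 | J6 13-18 | J5 18-28 | J4 28-38 | J7 38-48 |
Completion: J1=13  J2=5  J3=11  J4=38  J5=28  J6=18  J7=48
Turnaround (C−A): J1=2  J2=4  J3=4  J4=37  J5=28  J6=14  J7=40
Waiting(J7) = turnaround − burst = 40 − 10 = 30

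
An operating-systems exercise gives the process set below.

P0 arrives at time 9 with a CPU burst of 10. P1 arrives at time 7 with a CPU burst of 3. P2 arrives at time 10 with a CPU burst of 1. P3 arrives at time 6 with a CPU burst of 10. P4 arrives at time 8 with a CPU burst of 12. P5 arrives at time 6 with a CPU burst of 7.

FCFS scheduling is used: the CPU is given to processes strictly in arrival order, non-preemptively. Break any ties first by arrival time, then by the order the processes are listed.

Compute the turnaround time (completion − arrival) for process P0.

39

Gantt: | idle 0-6 | P3 6-16 | P5 16-23 | P1 23-26 | P4 26-38 | P0 38-48 | P2 48-49 |
Completion: P0=48  P1=26  P2=49  P3=16  P4=38  P5=23
Turnaround(P0) = completion − arrival = 48 − 9 = 39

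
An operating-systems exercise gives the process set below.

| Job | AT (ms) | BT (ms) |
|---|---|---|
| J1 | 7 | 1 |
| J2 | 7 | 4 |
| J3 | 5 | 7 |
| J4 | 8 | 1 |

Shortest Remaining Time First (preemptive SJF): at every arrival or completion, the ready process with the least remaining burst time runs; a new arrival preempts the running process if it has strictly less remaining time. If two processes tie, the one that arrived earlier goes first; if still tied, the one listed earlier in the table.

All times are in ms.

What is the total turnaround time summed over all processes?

Gantt: | idle 0-5 | J3 5-7 | J1 7-8 | J4 8-9 | J2 9-13 | J3 13-18 |
Completion: J1=8  J2=13  J3=18  J4=9
Turnaround (C−A): J1=1  J2=6  J3=13  J4=1
Turnaround = completion − arrival: J1=1, J2=6, J3=13, J4=1
Total turnaround = 1 + 6 + 13 + 1 = 21

21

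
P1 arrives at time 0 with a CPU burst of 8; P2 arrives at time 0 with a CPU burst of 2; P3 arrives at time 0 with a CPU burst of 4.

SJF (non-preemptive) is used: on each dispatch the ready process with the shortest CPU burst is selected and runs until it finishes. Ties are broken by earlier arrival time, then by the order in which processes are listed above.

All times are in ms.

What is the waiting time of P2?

0

Schedule: | P2 0-2 | P3 2-6 | P1 6-14 |
Completion: P1=14  P2=2  P3=6
Waiting(P2) = turnaround − burst = 2 − 2 = 0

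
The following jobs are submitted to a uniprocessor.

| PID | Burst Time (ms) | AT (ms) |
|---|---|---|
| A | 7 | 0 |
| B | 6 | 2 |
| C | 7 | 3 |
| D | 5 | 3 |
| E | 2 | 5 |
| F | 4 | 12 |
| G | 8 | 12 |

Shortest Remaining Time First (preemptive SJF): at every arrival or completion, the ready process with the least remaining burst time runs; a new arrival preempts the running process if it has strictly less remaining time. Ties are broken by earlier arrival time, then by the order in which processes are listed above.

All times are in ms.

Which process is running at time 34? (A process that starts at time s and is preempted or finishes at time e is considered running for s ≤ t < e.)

G

Gantt: | A 0-7 | E 7-9 | D 9-14 | F 14-18 | B 18-24 | C 24-31 | G 31-39 |
Completion: A=7  B=24  C=31  D=14  E=9  F=18  G=39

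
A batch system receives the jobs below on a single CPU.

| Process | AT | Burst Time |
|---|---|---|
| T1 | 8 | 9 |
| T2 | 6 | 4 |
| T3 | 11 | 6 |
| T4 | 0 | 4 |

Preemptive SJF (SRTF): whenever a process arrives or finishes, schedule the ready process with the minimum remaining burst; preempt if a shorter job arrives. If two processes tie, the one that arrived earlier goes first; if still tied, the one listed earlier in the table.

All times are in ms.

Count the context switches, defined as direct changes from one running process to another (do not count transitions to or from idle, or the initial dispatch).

3

Timeline: | T4 0-4 | idle 4-6 | T2 6-10 | T1 10-11 | T3 11-17 | T1 17-25 |
Completion: T1=25  T2=10  T3=17  T4=4
Turnaround (C−A): T1=17  T2=4  T3=6  T4=4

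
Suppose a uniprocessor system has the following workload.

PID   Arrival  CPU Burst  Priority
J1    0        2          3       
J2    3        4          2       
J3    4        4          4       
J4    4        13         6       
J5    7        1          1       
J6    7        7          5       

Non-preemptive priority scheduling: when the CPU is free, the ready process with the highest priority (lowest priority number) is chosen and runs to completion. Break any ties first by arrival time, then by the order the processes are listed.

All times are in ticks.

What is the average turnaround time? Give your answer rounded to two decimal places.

Schedule: | J1 0-2 | idle 2-3 | J2 3-7 | J5 7-8 | J3 8-12 | J6 12-19 | J4 19-32 |
Completion: J1=2  J2=7  J3=12  J4=32  J5=8  J6=19
Turnaround times: J1=2, J2=4, J3=8, J4=28, J5=1, J6=12
Average turnaround = (2+4+8+28+1+12) / 6 = 55/6 = 9.17

9.17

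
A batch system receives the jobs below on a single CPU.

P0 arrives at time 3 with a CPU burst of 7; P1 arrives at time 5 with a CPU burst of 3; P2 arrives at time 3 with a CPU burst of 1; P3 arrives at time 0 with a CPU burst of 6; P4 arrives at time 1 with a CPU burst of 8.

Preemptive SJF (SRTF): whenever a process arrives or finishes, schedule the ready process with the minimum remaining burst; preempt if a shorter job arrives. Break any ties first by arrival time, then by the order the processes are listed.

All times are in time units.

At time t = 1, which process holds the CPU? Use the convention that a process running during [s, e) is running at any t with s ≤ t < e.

Schedule: | P3 0-3 | P2 3-4 | P3 4-7 | P1 7-10 | P0 10-17 | P4 17-25 |
Completion: P0=17  P1=10  P2=4  P3=7  P4=25
Turnaround (C−A): P0=14  P1=5  P2=1  P3=7  P4=24

P3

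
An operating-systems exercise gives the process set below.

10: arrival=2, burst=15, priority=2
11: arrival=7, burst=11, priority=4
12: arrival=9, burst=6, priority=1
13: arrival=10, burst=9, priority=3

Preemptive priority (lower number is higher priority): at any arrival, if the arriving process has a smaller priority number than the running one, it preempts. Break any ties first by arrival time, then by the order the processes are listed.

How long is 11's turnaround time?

Gantt: | idle 0-2 | 10 2-9 | 12 9-15 | 10 15-23 | 13 23-32 | 11 32-43 |
Completion: 10=23  11=43  12=15  13=32
Turnaround (C−A): 10=21  11=36  12=6  13=22
Turnaround(11) = completion − arrival = 43 − 7 = 36

36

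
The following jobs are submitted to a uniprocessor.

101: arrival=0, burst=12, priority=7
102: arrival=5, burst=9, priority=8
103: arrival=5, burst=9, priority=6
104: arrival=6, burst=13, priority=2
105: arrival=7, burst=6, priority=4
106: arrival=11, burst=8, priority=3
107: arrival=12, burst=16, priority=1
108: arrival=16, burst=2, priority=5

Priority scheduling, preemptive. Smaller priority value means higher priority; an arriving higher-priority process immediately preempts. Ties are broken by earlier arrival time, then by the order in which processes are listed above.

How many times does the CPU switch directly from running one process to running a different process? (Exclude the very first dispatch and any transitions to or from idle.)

10

Schedule: | 101 0-5 | 103 5-6 | 104 6-12 | 107 12-28 | 104 28-35 | 106 35-43 | 105 43-49 | 108 49-51 | 103 51-59 | 101 59-66 | 102 66-75 |
Completion: 101=66  102=75  103=59  104=35  105=49  106=43  107=28  108=51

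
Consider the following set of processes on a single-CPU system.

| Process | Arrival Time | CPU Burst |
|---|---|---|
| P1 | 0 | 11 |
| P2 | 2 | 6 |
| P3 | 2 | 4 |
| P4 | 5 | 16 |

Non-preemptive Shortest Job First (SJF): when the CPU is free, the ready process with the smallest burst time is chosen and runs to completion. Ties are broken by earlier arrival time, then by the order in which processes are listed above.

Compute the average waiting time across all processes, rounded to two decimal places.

9.50

Timeline: | P1 0-11 | P3 11-15 | P2 15-21 | P4 21-37 |
Completion: P1=11  P2=21  P3=15  P4=37
Turnaround (C−A): P1=11  P2=19  P3=13  P4=32
Waiting times: P1=0, P2=13, P3=9, P4=16
Average waiting = (0+13+9+16) / 4 = 38/4 = 9.50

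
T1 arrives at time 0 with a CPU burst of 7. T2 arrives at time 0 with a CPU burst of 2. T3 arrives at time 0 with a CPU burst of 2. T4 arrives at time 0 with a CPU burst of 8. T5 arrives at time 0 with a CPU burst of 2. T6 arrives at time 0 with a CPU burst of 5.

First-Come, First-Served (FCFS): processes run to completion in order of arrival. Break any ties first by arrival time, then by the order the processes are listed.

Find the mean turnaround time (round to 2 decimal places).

Gantt: | T1 0-7 | T2 7-9 | T3 9-11 | T4 11-19 | T5 19-21 | T6 21-26 |
Completion: T1=7  T2=9  T3=11  T4=19  T5=21  T6=26
Turnaround times: T1=7, T2=9, T3=11, T4=19, T5=21, T6=26
Average turnaround = (7+9+11+19+21+26) / 6 = 93/6 = 15.50

15.50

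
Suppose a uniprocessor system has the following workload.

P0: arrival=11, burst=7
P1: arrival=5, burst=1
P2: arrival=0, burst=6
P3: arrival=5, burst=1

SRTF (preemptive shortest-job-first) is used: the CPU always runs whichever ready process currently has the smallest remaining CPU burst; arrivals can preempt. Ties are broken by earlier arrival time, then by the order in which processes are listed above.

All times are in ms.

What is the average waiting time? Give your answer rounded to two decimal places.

Gantt: | P2 0-6 | P1 6-7 | P3 7-8 | idle 8-11 | P0 11-18 |
Completion: P0=18  P1=7  P2=6  P3=8
Waiting times: P0=0, P1=1, P2=0, P3=2
Average waiting = (0+1+0+2) / 4 = 3/4 = 0.75

0.75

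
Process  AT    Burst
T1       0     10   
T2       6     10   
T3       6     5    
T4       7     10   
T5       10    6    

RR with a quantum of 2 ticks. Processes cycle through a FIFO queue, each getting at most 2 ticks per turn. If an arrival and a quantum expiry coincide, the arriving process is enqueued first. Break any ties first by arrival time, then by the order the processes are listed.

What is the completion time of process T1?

22

Schedule: | T1 0-6 | T2 6-8 | T3 8-10 | T1 10-12 | T4 12-14 | T2 14-16 | T5 16-18 | T3 18-20 | T1 20-22 | T4 22-24 | T2 24-26 | T5 26-28 | T3 28-29 | T4 29-31 | T2 31-33 | T5 33-35 | T4 35-37 | T2 37-39 | T4 39-41 |
Completion: T1=22  T2=39  T3=29  T4=41  T5=35
Turnaround (C−A): T1=22  T2=33  T3=23  T4=34  T5=25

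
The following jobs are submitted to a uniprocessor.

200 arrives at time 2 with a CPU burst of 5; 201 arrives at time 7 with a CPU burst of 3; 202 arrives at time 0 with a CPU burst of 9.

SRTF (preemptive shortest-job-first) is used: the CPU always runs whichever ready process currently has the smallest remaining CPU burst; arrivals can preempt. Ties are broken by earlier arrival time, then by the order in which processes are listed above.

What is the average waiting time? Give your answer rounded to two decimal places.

2.67

Gantt: | 202 0-2 | 200 2-7 | 201 7-10 | 202 10-17 |
Completion: 200=7  201=10  202=17
Turnaround (C−A): 200=5  201=3  202=17
Waiting times: 200=0, 201=0, 202=8
Average waiting = (0+0+8) / 3 = 8/3 = 2.67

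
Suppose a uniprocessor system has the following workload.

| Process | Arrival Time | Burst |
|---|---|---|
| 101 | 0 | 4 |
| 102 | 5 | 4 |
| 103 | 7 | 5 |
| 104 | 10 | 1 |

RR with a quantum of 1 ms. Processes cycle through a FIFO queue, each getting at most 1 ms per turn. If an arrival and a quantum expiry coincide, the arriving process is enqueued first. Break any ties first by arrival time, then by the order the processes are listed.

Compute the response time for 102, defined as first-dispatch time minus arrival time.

Timeline: | 101 0-4 | idle 4-5 | 102 5-7 | 103 7-8 | 102 8-9 | 103 9-10 | 102 10-11 | 104 11-12 | 103 12-15 |
Completion: 101=4  102=11  103=15  104=12
Turnaround (C−A): 101=4  102=6  103=8  104=2
Response(102) = first start − arrival = 5 − 5 = 0

0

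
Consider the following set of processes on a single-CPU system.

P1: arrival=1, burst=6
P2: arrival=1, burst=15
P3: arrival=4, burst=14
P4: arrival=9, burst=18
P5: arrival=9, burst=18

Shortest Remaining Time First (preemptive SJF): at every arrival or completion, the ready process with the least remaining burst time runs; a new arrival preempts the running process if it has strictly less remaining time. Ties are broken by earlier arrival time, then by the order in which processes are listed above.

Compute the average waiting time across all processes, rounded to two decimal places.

Gantt: | idle 0-1 | P1 1-7 | P3 7-21 | P2 21-36 | P4 36-54 | P5 54-72 |
Completion: P1=7  P2=36  P3=21  P4=54  P5=72
Waiting times: P1=0, P2=20, P3=3, P4=27, P5=45
Average waiting = (0+20+3+27+45) / 5 = 95/5 = 19.00

19.00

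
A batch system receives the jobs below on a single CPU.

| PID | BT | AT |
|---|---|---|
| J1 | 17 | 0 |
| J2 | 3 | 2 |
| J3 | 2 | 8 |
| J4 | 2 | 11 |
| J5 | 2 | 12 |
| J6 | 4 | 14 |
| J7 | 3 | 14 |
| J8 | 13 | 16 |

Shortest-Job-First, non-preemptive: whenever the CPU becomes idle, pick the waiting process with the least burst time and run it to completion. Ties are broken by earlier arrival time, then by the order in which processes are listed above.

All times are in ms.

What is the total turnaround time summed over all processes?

Schedule: | J1 0-17 | J3 17-19 | J4 19-21 | J5 21-23 | J2 23-26 | J7 26-29 | J6 29-33 | J8 33-46 |
Completion: J1=17  J2=26  J3=19  J4=21  J5=23  J6=33  J7=29  J8=46
Turnaround (C−A): J1=17  J2=24  J3=11  J4=10  J5=11  J6=19  J7=15  J8=30
Turnaround = completion − arrival: J1=17, J2=24, J3=11, J4=10, J5=11, J6=19, J7=15, J8=30
Total turnaround = 17 + 24 + 11 + 10 + 11 + 19 + 15 + 30 = 137

137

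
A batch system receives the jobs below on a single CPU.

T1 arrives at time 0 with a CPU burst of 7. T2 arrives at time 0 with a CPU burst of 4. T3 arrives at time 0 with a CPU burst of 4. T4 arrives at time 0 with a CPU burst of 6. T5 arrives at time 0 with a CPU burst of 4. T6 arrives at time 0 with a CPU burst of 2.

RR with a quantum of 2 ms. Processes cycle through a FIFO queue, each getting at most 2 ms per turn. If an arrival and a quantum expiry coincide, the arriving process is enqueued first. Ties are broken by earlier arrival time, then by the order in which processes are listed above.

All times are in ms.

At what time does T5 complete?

22

Timeline: | T1 0-2 | T2 2-4 | T3 4-6 | T4 6-8 | T5 8-10 | T6 10-12 | T1 12-14 | T2 14-16 | T3 16-18 | T4 18-20 | T5 20-22 | T1 22-24 | T4 24-26 | T1 26-27 |
Completion: T1=27  T2=16  T3=18  T4=26  T5=22  T6=12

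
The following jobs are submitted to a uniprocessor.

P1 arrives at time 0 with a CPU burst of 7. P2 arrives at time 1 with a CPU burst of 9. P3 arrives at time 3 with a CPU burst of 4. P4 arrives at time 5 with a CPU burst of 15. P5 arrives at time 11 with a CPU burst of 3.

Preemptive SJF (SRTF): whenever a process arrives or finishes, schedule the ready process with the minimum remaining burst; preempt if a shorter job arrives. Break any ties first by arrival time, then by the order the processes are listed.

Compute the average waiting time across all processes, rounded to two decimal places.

7.00

Timeline: | P1 0-7 | P3 7-11 | P5 11-14 | P2 14-23 | P4 23-38 |
Completion: P1=7  P2=23  P3=11  P4=38  P5=14
Turnaround (C−A): P1=7  P2=22  P3=8  P4=33  P5=3
Waiting times: P1=0, P2=13, P3=4, P4=18, P5=0
Average waiting = (0+13+4+18+0) / 5 = 35/5 = 7.00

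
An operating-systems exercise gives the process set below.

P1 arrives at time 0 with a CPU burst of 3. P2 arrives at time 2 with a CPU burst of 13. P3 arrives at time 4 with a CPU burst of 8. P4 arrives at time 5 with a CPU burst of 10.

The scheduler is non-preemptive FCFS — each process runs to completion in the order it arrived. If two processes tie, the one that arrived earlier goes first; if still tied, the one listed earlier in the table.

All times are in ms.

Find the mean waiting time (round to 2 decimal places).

Schedule: | P1 0-3 | P2 3-16 | P3 16-24 | P4 24-34 |
Completion: P1=3  P2=16  P3=24  P4=34
Turnaround (C−A): P1=3  P2=14  P3=20  P4=29
Waiting times: P1=0, P2=1, P3=12, P4=19
Average waiting = (0+1+12+19) / 4 = 32/4 = 8.00

8.00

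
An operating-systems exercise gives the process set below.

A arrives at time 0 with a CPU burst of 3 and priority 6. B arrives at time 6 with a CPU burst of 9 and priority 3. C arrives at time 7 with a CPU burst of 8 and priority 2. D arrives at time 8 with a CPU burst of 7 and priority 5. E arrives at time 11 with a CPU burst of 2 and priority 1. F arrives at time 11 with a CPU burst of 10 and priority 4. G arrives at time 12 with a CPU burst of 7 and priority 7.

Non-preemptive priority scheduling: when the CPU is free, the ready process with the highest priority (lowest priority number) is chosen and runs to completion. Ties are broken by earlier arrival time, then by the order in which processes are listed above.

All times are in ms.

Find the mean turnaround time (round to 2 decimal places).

Timeline: | A 0-3 | idle 3-6 | B 6-15 | E 15-17 | C 17-25 | F 25-35 | D 35-42 | G 42-49 |
Completion: A=3  B=15  C=25  D=42  E=17  F=35  G=49
Turnaround (C−A): A=3  B=9  C=18  D=34  E=6  F=24  G=37
Turnaround times: A=3, B=9, C=18, D=34, E=6, F=24, G=37
Average turnaround = (3+9+18+34+6+24+37) / 7 = 131/7 = 18.71

18.71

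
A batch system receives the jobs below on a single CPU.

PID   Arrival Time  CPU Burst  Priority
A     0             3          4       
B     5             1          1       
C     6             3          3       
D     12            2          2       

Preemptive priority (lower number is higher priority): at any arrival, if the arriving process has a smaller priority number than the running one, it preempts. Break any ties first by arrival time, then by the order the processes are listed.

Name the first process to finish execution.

Gantt: | A 0-3 | idle 3-5 | B 5-6 | C 6-9 | idle 9-12 | D 12-14 |
Completion: A=3  B=6  C=9  D=14
Finish order: A → B → C → D

A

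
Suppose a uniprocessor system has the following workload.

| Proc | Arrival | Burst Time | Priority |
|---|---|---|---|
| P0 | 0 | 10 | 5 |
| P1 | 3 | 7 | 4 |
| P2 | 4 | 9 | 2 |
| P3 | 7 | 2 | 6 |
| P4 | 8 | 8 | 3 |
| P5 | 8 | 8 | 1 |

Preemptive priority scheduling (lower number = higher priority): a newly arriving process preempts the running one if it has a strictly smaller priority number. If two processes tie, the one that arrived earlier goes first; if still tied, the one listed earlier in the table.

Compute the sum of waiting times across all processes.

113

Schedule: | P0 0-3 | P1 3-4 | P2 4-8 | P5 8-16 | P2 16-21 | P4 21-29 | P1 29-35 | P0 35-42 | P3 42-44 |
Completion: P0=42  P1=35  P2=21  P3=44  P4=29  P5=16
Turnaround (C−A): P0=42  P1=32  P2=17  P3=37  P4=21  P5=8
Waiting = turnaround − burst: P0=32, P1=25, P2=8, P3=35, P4=13, P5=0
Total waiting = 32 + 25 + 8 + 35 + 13 + 0 = 113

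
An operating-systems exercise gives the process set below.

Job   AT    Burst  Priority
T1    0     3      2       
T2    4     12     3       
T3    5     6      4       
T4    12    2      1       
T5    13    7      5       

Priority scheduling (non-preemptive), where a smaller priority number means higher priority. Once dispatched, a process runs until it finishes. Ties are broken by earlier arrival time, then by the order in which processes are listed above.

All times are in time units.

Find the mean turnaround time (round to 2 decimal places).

11.60

Timeline: | T1 0-3 | idle 3-4 | T2 4-16 | T4 16-18 | T3 18-24 | T5 24-31 |
Completion: T1=3  T2=16  T3=24  T4=18  T5=31
Turnaround times: T1=3, T2=12, T3=19, T4=6, T5=18
Average turnaround = (3+12+19+6+18) / 5 = 58/5 = 11.60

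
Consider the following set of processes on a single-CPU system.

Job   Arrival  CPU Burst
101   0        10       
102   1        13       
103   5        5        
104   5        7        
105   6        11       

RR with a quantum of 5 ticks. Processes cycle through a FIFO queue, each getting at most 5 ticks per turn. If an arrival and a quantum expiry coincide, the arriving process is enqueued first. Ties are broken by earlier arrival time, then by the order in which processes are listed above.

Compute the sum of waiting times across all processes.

Schedule: | 101 0-5 | 102 5-10 | 103 10-15 | 104 15-20 | 101 20-25 | 105 25-30 | 102 30-35 | 104 35-37 | 105 37-42 | 102 42-45 | 105 45-46 |
Completion: 101=25  102=45  103=15  104=37  105=46
Turnaround (C−A): 101=25  102=44  103=10  104=32  105=40
Waiting = turnaround − burst: 101=15, 102=31, 103=5, 104=25, 105=29
Total waiting = 15 + 31 + 5 + 25 + 29 = 105

105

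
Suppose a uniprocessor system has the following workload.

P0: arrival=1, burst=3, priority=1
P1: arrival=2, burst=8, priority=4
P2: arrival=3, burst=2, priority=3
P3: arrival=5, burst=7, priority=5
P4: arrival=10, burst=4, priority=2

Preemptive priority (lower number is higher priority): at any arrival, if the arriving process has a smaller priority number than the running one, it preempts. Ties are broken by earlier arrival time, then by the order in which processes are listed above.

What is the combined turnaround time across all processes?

46

Schedule: | idle 0-1 | P0 1-4 | P2 4-6 | P1 6-10 | P4 10-14 | P1 14-18 | P3 18-25 |
Completion: P0=4  P1=18  P2=6  P3=25  P4=14
Turnaround = completion − arrival: P0=3, P1=16, P2=3, P3=20, P4=4
Total turnaround = 3 + 16 + 3 + 20 + 4 = 46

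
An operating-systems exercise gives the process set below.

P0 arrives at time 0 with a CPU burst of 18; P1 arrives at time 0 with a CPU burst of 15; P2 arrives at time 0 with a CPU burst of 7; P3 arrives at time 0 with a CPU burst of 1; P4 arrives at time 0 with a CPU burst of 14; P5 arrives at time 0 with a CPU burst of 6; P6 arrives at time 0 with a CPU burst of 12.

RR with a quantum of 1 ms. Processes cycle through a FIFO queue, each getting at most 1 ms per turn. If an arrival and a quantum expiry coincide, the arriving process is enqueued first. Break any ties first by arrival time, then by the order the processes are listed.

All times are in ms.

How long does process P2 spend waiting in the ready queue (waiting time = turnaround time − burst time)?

Timeline: | P0 0-1 | P1 1-2 | P2 2-3 | P3 3-4 | P4 4-5 | P5 5-6 | P6 6-7 | P0 7-8 | P1 8-9 | P2 9-10 | P4 10-11 | P5 11-12 | P6 12-13 | P0 13-14 | P1 14-15 | P2 15-16 | P4 16-17 | P5 17-18 | P6 18-19 | P0 19-20 | P1 20-21 | P2 21-22 | P4 22-23 | P5 23-24 | P6 24-25 | P0 25-26 | P1 26-27 | P2 27-28 | P4 28-29 | P5 29-30 | P6 30-31 | P0 31-32 | P1 32-33 | P2 33-34 | P4 34-35 | P5 35-36 | P6 36-37 | P0 37-38 | P1 38-39 | P2 39-40 | P4 40-41 | P6 41-42 | P0 42-43 | P1 43-44 | P4 44-45 | P6 45-46 | P0 46-47 | P1 47-48 | P4 48-49 | P6 49-50 | P0 50-51 | P1 51-52 | P4 52-53 | P6 53-54 | P0 54-55 | P1 55-56 | P4 56-57 | P6 57-58 | P0 58-59 | P1 59-60 | P4 60-61 | P6 61-62 | P0 62-63 | P1 63-64 | P4 64-65 | P0 65-66 | P1 66-67 | P4 67-68 | P0 68-69 | P1 69-70 | P0 70-73 |
Completion: P0=73  P1=70  P2=40  P3=4  P4=68  P5=36  P6=62
Waiting(P2) = turnaround − burst = 40 − 7 = 33

33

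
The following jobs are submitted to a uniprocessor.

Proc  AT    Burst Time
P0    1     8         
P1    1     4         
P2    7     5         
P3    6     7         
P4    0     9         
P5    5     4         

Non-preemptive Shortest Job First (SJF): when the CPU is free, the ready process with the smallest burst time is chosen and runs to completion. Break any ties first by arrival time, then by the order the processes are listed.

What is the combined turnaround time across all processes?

Gantt: | P4 0-9 | P1 9-13 | P5 13-17 | P2 17-22 | P3 22-29 | P0 29-37 |
Completion: P0=37  P1=13  P2=22  P3=29  P4=9  P5=17
Turnaround (C−A): P0=36  P1=12  P2=15  P3=23  P4=9  P5=12
Turnaround = completion − arrival: P0=36, P1=12, P2=15, P3=23, P4=9, P5=12
Total turnaround = 36 + 12 + 15 + 23 + 9 + 12 = 107

107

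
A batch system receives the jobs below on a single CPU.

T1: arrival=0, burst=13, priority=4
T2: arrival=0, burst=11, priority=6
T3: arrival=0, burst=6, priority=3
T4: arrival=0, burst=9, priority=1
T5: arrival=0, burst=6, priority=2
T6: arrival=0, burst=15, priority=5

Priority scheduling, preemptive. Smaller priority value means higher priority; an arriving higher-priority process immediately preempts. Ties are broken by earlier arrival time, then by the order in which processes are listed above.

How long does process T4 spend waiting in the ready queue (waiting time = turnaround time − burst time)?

Timeline: | T4 0-9 | T5 9-15 | T3 15-21 | T1 21-34 | T6 34-49 | T2 49-60 |
Completion: T1=34  T2=60  T3=21  T4=9  T5=15  T6=49
Turnaround (C−A): T1=34  T2=60  T3=21  T4=9  T5=15  T6=49
Waiting(T4) = turnaround − burst = 9 − 9 = 0

0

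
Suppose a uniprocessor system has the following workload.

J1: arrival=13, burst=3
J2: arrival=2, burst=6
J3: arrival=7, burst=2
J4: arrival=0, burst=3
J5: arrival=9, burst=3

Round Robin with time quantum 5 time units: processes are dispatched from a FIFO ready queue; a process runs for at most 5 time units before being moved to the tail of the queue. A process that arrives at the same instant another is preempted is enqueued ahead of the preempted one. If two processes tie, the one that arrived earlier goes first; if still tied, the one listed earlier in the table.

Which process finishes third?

J2

Timeline: | J4 0-3 | J2 3-8 | J3 8-10 | J2 10-11 | J5 11-14 | J1 14-17 |
Completion: J1=17  J2=11  J3=10  J4=3  J5=14
Finish order: J4 → J3 → J2 → J5 → J1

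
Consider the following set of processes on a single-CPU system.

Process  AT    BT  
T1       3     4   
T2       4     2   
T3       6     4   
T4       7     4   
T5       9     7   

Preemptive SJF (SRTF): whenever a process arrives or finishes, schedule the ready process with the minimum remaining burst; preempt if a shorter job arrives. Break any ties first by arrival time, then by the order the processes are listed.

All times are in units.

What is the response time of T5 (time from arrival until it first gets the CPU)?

Schedule: | idle 0-3 | T1 3-4 | T2 4-6 | T1 6-9 | T3 9-13 | T4 13-17 | T5 17-24 |
Completion: T1=9  T2=6  T3=13  T4=17  T5=24
Turnaround (C−A): T1=6  T2=2  T3=7  T4=10  T5=15
Response(T5) = first start − arrival = 17 − 9 = 8

8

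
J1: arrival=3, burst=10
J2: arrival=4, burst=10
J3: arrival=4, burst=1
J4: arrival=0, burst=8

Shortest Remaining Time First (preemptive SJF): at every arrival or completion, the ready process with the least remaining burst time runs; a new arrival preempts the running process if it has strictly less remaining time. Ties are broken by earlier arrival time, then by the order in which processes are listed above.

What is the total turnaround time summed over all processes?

51

Gantt: | J4 0-4 | J3 4-5 | J4 5-9 | J1 9-19 | J2 19-29 |
Completion: J1=19  J2=29  J3=5  J4=9
Turnaround (C−A): J1=16  J2=25  J3=1  J4=9
Turnaround = completion − arrival: J1=16, J2=25, J3=1, J4=9
Total turnaround = 16 + 25 + 1 + 9 = 51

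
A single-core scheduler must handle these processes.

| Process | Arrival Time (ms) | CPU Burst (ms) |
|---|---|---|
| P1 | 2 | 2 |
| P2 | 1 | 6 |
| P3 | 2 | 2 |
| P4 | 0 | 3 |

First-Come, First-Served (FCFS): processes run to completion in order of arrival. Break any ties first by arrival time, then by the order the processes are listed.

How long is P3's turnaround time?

11

Gantt: | P4 0-3 | P2 3-9 | P1 9-11 | P3 11-13 |
Completion: P1=11  P2=9  P3=13  P4=3
Turnaround (C−A): P1=9  P2=8  P3=11  P4=3
Turnaround(P3) = completion − arrival = 13 − 2 = 11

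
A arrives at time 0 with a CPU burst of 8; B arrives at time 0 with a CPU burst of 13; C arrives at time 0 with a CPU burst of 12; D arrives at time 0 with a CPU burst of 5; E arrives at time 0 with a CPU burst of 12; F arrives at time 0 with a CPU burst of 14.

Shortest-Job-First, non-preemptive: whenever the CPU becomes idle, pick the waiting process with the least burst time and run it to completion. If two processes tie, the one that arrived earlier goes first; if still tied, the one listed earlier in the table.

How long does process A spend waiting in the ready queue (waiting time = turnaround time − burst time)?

Schedule: | D 0-5 | A 5-13 | C 13-25 | E 25-37 | B 37-50 | F 50-64 |
Completion: A=13  B=50  C=25  D=5  E=37  F=64
Turnaround (C−A): A=13  B=50  C=25  D=5  E=37  F=64
Waiting(A) = turnaround − burst = 13 − 8 = 5

5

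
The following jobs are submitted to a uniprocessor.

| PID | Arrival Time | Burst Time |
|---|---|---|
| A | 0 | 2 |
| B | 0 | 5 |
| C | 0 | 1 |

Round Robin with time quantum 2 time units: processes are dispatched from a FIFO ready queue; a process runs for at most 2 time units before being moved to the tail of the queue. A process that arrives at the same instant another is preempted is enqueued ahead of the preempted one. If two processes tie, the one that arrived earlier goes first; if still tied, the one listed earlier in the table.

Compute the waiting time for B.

3

Timeline: | A 0-2 | B 2-4 | C 4-5 | B 5-8 |
Completion: A=2  B=8  C=5
Waiting(B) = turnaround − burst = 8 − 5 = 3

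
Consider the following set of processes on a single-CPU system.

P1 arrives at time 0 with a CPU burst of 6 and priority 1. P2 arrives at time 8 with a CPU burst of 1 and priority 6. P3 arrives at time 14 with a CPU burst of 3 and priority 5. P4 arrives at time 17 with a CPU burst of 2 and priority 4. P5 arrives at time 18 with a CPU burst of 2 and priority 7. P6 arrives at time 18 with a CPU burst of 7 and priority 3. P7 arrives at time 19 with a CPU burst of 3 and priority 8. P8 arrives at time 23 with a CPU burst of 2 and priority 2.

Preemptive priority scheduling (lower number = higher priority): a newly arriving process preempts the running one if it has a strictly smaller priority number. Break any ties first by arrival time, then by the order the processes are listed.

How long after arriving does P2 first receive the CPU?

Gantt: | P1 0-6 | idle 6-8 | P2 8-9 | idle 9-14 | P3 14-17 | P4 17-18 | P6 18-23 | P8 23-25 | P6 25-27 | P4 27-28 | P5 28-30 | P7 30-33 |
Completion: P1=6  P2=9  P3=17  P4=28  P5=30  P6=27  P7=33  P8=25
Turnaround (C−A): P1=6  P2=1  P3=3  P4=11  P5=12  P6=9  P7=14  P8=2
Response(P2) = first start − arrival = 8 − 8 = 0

0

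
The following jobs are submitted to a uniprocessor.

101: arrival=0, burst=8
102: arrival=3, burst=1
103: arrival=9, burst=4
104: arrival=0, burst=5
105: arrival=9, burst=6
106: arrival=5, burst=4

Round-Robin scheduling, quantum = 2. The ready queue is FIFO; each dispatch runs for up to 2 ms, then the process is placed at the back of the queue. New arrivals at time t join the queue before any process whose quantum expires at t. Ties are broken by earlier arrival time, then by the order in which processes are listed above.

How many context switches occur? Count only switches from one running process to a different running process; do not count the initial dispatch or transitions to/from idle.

Schedule: | 101 0-2 | 104 2-4 | 101 4-6 | 102 6-7 | 104 7-9 | 106 9-11 | 101 11-13 | 103 13-15 | 105 15-17 | 104 17-18 | 106 18-20 | 101 20-22 | 103 22-24 | 105 24-28 |
Completion: 101=22  102=7  103=24  104=18  105=28  106=20

13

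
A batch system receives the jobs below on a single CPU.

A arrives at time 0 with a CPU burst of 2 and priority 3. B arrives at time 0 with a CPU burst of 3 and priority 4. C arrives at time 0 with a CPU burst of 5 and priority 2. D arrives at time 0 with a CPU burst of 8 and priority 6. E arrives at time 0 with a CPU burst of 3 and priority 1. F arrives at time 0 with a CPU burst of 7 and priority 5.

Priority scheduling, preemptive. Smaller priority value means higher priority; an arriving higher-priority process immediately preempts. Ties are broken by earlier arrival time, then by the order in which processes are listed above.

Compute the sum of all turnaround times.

Gantt: | E 0-3 | C 3-8 | A 8-10 | B 10-13 | F 13-20 | D 20-28 |
Completion: A=10  B=13  C=8  D=28  E=3  F=20
Turnaround = completion − arrival: A=10, B=13, C=8, D=28, E=3, F=20
Total turnaround = 10 + 13 + 8 + 28 + 3 + 20 = 82

82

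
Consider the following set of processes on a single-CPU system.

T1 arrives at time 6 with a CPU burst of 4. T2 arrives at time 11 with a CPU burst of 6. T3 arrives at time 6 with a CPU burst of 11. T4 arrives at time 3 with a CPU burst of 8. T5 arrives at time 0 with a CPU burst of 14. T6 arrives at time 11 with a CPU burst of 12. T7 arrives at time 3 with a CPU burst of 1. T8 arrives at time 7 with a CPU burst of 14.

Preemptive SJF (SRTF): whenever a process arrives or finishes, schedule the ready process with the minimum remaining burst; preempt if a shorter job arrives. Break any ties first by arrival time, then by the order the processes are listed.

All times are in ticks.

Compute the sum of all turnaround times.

Gantt: | T5 0-3 | T7 3-4 | T4 4-6 | T1 6-10 | T4 10-16 | T2 16-22 | T5 22-33 | T3 33-44 | T6 44-56 | T8 56-70 |
Completion: T1=10  T2=22  T3=44  T4=16  T5=33  T6=56  T7=4  T8=70
Turnaround (C−A): T1=4  T2=11  T3=38  T4=13  T5=33  T6=45  T7=1  T8=63
Turnaround = completion − arrival: T1=4, T2=11, T3=38, T4=13, T5=33, T6=45, T7=1, T8=63
Total turnaround = 4 + 11 + 38 + 13 + 33 + 45 + 1 + 63 = 208

208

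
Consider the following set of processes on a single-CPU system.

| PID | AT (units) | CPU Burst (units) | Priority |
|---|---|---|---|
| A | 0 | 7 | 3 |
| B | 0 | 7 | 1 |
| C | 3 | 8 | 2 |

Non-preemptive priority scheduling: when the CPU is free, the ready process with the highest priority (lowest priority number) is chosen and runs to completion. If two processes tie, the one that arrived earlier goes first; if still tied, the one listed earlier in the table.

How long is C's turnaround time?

12

Schedule: | B 0-7 | C 7-15 | A 15-22 |
Completion: A=22  B=7  C=15
Turnaround(C) = completion − arrival = 15 − 3 = 12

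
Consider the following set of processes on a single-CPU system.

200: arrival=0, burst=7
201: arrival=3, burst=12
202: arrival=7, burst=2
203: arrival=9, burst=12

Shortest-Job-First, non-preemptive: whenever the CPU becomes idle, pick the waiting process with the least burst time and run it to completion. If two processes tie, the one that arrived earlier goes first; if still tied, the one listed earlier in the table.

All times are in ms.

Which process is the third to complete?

Timeline: | 200 0-7 | 202 7-9 | 201 9-21 | 203 21-33 |
Completion: 200=7  201=21  202=9  203=33
Turnaround (C−A): 200=7  201=18  202=2  203=24
Finish order: 200 → 202 → 201 → 203

201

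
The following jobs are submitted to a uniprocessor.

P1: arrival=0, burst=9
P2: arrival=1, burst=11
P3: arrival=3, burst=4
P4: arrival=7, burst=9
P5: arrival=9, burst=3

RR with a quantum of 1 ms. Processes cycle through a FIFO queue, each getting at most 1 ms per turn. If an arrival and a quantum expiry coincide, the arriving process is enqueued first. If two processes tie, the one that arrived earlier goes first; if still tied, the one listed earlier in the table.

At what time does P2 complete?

Gantt: | P1 0-1 | P2 1-2 | P1 2-3 | P2 3-4 | P3 4-5 | P1 5-6 | P2 6-7 | P3 7-8 | P1 8-9 | P4 9-10 | P2 10-11 | P3 11-12 | P5 12-13 | P1 13-14 | P4 14-15 | P2 15-16 | P3 16-17 | P5 17-18 | P1 18-19 | P4 19-20 | P2 20-21 | P5 21-22 | P1 22-23 | P4 23-24 | P2 24-25 | P1 25-26 | P4 26-27 | P2 27-28 | P1 28-29 | P4 29-30 | P2 30-31 | P4 31-32 | P2 32-33 | P4 33-34 | P2 34-35 | P4 35-36 |
Completion: P1=29  P2=35  P3=17  P4=36  P5=22
Turnaround (C−A): P1=29  P2=34  P3=14  P4=29  P5=13

35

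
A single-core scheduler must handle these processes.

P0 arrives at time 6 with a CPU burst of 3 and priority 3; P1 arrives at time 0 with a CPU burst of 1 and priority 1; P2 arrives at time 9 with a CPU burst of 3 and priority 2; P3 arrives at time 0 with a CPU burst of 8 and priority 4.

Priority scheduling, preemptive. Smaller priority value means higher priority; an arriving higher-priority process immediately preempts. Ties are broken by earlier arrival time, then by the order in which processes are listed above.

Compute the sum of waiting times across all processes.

7

Schedule: | P1 0-1 | P3 1-6 | P0 6-9 | P2 9-12 | P3 12-15 |
Completion: P0=9  P1=1  P2=12  P3=15
Turnaround (C−A): P0=3  P1=1  P2=3  P3=15
Waiting = turnaround − burst: P0=0, P1=0, P2=0, P3=7
Total waiting = 0 + 0 + 0 + 7 = 7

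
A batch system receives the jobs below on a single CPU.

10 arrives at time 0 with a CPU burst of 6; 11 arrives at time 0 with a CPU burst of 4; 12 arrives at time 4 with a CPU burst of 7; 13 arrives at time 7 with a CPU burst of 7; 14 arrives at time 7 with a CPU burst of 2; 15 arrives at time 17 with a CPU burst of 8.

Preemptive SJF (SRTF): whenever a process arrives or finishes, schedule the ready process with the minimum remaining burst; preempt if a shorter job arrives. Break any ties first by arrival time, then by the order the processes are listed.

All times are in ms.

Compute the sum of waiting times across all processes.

35

Timeline: | 11 0-4 | 10 4-7 | 14 7-9 | 10 9-12 | 12 12-19 | 13 19-26 | 15 26-34 |
Completion: 10=12  11=4  12=19  13=26  14=9  15=34
Waiting = turnaround − burst: 10=6, 11=0, 12=8, 13=12, 14=0, 15=9
Total waiting = 6 + 0 + 8 + 12 + 0 + 9 = 35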